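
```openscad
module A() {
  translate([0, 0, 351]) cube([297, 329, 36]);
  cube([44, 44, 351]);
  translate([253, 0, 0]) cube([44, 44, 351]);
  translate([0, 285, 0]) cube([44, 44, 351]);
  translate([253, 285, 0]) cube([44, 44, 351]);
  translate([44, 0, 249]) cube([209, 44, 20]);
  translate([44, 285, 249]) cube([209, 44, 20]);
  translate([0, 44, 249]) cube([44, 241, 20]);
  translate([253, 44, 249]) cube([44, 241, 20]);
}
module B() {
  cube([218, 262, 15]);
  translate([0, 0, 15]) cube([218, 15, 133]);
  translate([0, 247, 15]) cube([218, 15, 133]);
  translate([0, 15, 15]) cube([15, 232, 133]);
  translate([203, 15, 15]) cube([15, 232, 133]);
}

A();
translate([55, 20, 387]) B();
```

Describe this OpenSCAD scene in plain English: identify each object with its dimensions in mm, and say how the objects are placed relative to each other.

A is a four-legged stool. The seat is a 297×329×36 mm slab whose top surface is at z = 387 mm; four square legs, each 44×44 mm in cross-section, run from the floor (z = 0) to the underside of the seat, each flush with a corner of the seat. Four stretchers, 44 mm wide and 20 mm tall, connect adjacent legs with their undersides at z = 249 mm, each running between the inner faces of the legs it joins and aligned with the legs' outer faces on the other axis.

B is an open storage box with external size 218×262×148 mm and wall thickness 15 mm (the base is also 15 mm thick). The base covers the whole footprint; the four walls stand on the base, with the y-facing walls full-width and the x-facing walls fitting between their inner faces.

The open box is on top of the stool.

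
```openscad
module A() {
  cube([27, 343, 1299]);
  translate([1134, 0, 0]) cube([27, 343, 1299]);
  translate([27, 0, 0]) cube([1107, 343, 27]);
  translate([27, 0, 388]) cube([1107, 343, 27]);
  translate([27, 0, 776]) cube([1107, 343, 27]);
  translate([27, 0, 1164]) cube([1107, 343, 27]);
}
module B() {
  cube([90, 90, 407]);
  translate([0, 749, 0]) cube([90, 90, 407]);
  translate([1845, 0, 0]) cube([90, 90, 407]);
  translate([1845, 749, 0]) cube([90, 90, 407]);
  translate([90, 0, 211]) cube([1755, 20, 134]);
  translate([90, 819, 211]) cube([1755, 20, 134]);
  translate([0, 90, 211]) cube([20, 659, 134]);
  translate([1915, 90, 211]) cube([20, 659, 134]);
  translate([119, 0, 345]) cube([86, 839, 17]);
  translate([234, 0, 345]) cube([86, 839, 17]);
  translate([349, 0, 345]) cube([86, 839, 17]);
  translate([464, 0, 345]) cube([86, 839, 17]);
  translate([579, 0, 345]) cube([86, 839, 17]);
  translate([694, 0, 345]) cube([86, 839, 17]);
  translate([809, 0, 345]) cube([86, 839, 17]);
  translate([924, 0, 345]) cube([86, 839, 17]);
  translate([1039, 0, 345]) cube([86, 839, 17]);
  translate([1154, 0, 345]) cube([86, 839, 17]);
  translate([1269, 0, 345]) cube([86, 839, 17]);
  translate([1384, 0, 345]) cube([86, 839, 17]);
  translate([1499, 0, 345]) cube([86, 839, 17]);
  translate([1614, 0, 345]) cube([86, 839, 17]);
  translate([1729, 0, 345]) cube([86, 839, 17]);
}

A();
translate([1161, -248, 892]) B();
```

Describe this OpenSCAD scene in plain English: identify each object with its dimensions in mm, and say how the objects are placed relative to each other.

A is a bookshelf 1161 mm wide overall, 343 mm deep and 1299 mm tall. The two sides are 27 mm thick vertical panels. 4 horizontal shelves of 27 mm thickness span between the inner faces of the sides; the lowest shelf sits on the floor and shelves are stacked with a clear vertical gap of 361 mm between each pair.

B is a bed frame 1935 mm long (x) by 839 mm wide (y). Four 90×90 mm corner posts, 407 mm tall, at the corners of the footprint. Four rails of 20 mm thickness and 134 mm height run between adjacent posts with their undersides at z = 211 mm, their outer faces flush with the outside of the frame (the two x-running rails run between the posts' inner faces; the two y-running rails run between the posts' inner faces). 15 slats, each 86 mm wide (x) and 17 mm thick, lie across the top of the two x-running rails, running the full 839 mm width of the frame in y; the slats are evenly spaced along x between the inner faces of the end posts with equal gaps (rounded down to the nearest mm) at the −x end and between each pair — any rounding remainder accumulates at the +x end.

The bed frame is beside the bookshelf with their tops flush at z = 1299.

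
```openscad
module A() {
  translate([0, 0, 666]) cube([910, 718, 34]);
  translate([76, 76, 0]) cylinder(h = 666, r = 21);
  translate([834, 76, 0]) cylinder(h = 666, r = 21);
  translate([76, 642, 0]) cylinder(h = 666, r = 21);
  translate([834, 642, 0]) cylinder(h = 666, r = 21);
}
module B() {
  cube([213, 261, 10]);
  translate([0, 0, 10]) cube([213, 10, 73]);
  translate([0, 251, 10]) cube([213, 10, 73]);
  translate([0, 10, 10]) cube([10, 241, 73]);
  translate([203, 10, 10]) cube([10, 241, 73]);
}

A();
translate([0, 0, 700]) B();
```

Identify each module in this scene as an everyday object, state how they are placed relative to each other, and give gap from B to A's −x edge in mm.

The open box's min-x is at 0; the table's min-x is 0; gap = 0 mm.

A is a table. B is an open box. The open box is on top of the table. The gap from the open box to the table's −x edge is 0 mm.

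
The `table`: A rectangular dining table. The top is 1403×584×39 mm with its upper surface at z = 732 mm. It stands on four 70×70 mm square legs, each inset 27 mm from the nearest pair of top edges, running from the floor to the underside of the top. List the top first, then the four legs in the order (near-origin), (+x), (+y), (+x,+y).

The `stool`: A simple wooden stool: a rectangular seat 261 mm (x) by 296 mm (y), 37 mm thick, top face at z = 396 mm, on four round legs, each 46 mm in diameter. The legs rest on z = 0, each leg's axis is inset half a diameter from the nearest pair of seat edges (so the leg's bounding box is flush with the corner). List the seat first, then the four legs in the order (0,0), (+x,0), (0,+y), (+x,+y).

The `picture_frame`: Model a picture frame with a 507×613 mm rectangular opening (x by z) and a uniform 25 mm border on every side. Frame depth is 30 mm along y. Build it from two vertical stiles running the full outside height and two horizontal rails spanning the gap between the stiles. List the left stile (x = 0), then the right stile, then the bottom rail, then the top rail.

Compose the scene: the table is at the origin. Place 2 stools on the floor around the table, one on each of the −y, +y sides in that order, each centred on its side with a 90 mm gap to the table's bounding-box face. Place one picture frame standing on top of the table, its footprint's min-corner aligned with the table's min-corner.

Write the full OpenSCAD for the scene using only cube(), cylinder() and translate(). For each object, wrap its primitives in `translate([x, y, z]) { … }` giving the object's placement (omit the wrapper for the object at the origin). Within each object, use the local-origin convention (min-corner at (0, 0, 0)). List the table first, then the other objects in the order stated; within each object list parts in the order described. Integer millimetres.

translate([0, 0, 693]) cube([1403, 584, 39]);
translate([27, 27, 0]) cube([70, 70, 693]);
translate([1306, 27, 0]) cube([70, 70, 693]);
translate([27, 487, 0]) cube([70, 70, 693]);
translate([1306, 487, 0]) cube([70, 70, 693]);
translate([571, -386, 0]) {
  translate([0, 0, 359]) cube([261, 296, 37]);
  translate([23, 23, 0]) cylinder(h = 359, r = 23);
  translate([238, 23, 0]) cylinder(h = 359, r = 23);
  translate([23, 273, 0]) cylinder(h = 359, r = 23);
  translate([238, 273, 0]) cylinder(h = 359, r = 23);
}
translate([571, 674, 0]) {
  translate([0, 0, 359]) cube([261, 296, 37]);
  translate([23, 23, 0]) cylinder(h = 359, r = 23);
  translate([238, 23, 0]) cylinder(h = 359, r = 23);
  translate([23, 273, 0]) cylinder(h = 359, r = 23);
  translate([238, 273, 0]) cylinder(h = 359, r = 23);
}
translate([0, 0, 732]) {
  cube([25, 30, 663]);
  translate([532, 0, 0]) cube([25, 30, 663]);
  translate([25, 0, 0]) cube([507, 30, 25]);
  translate([25, 0, 638]) cube([507, 30, 25]);
}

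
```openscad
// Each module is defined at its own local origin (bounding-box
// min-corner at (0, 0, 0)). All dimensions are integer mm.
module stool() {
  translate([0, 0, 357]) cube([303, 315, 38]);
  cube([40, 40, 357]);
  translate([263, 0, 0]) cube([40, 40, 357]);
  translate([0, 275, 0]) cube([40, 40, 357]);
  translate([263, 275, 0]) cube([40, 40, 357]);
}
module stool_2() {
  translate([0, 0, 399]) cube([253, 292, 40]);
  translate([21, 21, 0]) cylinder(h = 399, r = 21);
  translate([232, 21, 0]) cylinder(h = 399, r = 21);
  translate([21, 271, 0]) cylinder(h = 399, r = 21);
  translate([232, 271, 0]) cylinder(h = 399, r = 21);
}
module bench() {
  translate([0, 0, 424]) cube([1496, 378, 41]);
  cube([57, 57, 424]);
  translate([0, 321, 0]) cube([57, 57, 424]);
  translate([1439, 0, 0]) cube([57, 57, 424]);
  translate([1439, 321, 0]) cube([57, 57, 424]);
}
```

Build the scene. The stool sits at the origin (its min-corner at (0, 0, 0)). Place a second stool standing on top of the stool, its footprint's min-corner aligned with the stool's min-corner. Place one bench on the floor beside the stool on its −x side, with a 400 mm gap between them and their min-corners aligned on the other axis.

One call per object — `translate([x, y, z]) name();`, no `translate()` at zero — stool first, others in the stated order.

stool();
translate([0, 0, 395]) stool_2();
translate([-1896, 0, 0]) bench();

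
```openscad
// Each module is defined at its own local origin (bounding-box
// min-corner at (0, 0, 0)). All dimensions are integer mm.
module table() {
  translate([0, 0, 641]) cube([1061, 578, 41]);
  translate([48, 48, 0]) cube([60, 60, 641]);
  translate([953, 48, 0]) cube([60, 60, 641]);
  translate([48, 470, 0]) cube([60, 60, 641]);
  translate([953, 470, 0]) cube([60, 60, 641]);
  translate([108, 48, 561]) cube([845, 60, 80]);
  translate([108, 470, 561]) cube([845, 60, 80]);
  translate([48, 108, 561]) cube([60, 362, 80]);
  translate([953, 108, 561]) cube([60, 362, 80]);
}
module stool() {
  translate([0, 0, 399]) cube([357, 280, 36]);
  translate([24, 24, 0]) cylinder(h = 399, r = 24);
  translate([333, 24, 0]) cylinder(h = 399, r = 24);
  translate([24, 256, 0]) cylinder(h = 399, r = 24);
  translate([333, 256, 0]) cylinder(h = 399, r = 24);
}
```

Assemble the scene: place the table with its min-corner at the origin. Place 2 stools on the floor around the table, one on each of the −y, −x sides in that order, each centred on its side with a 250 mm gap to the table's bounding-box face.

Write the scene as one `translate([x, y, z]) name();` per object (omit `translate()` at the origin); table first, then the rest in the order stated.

table();
translate([352, -530, 0]) stool();
translate([-607, 149, 0]) stool();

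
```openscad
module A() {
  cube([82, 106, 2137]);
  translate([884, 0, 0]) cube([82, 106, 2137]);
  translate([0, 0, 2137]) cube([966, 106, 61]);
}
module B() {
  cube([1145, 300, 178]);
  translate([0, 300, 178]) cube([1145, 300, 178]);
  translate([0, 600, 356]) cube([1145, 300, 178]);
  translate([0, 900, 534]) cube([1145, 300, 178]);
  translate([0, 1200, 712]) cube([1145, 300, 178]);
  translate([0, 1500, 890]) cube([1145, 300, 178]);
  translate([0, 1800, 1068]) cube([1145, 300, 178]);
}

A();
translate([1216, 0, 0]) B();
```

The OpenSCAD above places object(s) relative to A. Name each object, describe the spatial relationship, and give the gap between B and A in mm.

The staircase's nearest face is 250 mm from the door frame's +x face.

A is a door frame. B is a staircase. The staircase is on the floor beside the door frame on its +x side. The gap between the staircase and the door frame is 250 mm.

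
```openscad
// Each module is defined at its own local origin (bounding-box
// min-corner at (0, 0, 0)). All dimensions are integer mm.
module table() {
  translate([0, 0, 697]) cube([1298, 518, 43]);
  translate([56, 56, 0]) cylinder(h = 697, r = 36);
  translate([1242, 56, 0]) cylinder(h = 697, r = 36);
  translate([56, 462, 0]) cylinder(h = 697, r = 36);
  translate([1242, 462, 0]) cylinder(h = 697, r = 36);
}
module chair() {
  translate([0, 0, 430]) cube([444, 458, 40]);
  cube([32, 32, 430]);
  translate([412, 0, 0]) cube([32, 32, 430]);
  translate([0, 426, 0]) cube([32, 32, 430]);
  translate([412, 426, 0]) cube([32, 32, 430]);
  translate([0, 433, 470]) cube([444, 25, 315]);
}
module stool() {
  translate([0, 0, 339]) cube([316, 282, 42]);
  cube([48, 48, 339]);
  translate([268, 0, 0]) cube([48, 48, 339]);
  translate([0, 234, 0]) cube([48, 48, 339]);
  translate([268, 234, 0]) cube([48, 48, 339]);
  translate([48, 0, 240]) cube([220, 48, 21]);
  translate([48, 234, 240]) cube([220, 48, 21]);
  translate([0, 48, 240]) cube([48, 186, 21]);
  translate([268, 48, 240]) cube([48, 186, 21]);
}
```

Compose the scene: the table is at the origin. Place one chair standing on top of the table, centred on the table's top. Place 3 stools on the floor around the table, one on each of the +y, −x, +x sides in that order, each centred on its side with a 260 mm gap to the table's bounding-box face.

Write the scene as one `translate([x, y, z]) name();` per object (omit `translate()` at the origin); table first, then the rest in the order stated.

table();
translate([427, 30, 740]) chair();
translate([491, 778, 0]) stool();
translate([-576, 118, 0]) stool();
translate([1558, 118, 0]) stool();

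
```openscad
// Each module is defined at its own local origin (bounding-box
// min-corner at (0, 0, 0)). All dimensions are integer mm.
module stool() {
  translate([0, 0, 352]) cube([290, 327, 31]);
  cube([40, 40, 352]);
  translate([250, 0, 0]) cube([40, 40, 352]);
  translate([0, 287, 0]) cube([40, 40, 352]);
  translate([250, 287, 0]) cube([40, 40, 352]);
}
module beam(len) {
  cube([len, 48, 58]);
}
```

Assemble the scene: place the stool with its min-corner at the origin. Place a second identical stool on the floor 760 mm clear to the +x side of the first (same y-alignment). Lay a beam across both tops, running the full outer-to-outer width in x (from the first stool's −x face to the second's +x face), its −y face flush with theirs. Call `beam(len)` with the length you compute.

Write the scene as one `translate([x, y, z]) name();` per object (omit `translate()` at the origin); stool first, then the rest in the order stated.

stool();
translate([1050, 0, 0]) stool();
translate([0, 0, 383]) beam(1340);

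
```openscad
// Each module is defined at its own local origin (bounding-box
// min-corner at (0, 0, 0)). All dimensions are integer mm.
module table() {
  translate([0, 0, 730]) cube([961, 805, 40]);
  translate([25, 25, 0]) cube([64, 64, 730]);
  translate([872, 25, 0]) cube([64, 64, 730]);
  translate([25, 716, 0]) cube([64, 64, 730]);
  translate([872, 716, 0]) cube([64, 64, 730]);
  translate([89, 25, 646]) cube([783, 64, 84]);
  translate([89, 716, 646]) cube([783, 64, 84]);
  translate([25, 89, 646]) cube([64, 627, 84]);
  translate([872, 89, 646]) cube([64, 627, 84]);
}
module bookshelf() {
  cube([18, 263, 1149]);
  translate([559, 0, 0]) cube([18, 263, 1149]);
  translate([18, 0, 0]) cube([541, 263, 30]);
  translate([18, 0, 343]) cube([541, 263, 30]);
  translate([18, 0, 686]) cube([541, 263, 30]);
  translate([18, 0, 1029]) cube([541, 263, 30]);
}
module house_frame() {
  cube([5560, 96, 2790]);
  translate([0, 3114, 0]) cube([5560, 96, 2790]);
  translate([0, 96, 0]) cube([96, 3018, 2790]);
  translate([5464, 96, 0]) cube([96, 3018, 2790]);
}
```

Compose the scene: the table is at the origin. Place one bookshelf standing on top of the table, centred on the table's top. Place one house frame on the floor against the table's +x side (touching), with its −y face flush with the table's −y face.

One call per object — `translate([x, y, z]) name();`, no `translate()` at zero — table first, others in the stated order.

table();
translate([192, 271, 770]) bookshelf();
translate([961, 0, 0]) house_frame();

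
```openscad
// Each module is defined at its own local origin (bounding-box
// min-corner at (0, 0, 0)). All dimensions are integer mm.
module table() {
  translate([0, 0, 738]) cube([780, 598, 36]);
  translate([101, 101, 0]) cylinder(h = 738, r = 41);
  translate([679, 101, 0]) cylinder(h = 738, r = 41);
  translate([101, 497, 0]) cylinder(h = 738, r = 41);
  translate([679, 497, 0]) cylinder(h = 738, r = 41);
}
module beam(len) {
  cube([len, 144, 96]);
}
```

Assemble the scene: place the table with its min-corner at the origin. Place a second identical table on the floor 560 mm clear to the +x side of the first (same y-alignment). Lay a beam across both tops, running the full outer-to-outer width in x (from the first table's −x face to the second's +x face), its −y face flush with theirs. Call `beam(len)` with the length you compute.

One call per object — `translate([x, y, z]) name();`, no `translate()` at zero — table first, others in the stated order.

table();
translate([1340, 0, 0]) table();
translate([0, 0, 774]) beam(2120);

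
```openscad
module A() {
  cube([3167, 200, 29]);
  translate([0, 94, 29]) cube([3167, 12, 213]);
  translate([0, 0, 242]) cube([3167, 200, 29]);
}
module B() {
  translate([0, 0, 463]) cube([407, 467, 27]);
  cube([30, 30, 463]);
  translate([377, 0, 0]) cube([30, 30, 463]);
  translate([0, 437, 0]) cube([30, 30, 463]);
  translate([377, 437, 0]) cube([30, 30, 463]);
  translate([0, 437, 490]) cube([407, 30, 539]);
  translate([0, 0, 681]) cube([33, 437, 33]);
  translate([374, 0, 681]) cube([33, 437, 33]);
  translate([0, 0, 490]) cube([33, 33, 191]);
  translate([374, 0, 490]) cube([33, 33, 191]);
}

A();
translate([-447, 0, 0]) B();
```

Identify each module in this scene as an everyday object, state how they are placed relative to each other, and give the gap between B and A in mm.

A is an I-beam. B is a chair. The chair is on the floor beside the I-beam on its −x side. The gap between the chair and the I-beam is 40 mm.

The chair's nearest face is 40 mm from the I-beam's −x face.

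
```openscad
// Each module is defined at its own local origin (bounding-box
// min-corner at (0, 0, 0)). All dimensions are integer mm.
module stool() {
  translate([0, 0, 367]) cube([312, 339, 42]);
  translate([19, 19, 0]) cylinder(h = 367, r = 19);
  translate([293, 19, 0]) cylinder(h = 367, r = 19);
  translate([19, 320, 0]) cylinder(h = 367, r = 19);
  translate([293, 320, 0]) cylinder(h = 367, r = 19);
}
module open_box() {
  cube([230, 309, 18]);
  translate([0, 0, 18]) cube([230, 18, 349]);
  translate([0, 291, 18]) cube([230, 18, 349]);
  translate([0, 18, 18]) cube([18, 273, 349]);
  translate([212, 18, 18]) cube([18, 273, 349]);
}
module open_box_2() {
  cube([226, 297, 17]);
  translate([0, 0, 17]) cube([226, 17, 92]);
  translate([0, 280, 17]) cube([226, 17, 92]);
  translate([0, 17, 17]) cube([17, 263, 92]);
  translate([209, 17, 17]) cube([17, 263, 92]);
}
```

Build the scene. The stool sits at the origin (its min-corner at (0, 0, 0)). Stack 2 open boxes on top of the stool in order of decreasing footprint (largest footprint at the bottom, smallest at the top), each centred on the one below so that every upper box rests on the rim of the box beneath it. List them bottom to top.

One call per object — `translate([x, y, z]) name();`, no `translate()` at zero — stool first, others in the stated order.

stool();
translate([41, 15, 409]) open_box();
translate([43, 21, 776]) open_box_2();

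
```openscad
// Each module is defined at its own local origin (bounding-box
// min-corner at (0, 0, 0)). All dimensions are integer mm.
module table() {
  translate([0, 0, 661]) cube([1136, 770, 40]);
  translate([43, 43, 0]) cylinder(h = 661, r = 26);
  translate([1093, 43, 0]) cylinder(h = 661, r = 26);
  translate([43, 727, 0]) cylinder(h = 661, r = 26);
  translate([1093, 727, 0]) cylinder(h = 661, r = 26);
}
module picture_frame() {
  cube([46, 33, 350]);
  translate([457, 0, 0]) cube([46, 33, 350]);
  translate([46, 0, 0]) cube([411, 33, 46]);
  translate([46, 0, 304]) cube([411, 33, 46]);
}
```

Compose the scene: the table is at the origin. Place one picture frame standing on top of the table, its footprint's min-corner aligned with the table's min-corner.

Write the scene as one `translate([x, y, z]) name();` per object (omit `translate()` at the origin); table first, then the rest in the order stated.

table();
translate([0, 0, 701]) picture_frame();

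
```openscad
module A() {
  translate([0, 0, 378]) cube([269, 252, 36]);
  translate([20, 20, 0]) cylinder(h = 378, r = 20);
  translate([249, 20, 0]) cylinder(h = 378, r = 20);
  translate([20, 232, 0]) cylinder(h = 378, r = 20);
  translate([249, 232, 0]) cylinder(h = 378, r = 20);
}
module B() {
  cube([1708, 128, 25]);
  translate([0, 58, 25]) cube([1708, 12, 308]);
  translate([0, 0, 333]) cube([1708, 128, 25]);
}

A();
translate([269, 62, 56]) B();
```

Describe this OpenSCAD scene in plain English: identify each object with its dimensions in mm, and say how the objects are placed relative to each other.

A is a four-legged stool. The seat is a 269×252×36 mm slab whose top surface is at z = 414 mm; four round legs, each 40 mm in diameter, run from the floor (z = 0) to the underside of the seat, each leg's axis is inset half a diameter from the nearest pair of seat edges (so the leg's bounding box is flush with the corner).

B is an I-beam lying along x, 1708 mm long. Overall section height 358 mm. Two flanges 128 mm wide (y) and 25 mm thick, one on the floor and one at the top; a web 12 mm thick runs between them, centred on the flange width.

The I-beam is beside the stool with their tops flush at z = 414.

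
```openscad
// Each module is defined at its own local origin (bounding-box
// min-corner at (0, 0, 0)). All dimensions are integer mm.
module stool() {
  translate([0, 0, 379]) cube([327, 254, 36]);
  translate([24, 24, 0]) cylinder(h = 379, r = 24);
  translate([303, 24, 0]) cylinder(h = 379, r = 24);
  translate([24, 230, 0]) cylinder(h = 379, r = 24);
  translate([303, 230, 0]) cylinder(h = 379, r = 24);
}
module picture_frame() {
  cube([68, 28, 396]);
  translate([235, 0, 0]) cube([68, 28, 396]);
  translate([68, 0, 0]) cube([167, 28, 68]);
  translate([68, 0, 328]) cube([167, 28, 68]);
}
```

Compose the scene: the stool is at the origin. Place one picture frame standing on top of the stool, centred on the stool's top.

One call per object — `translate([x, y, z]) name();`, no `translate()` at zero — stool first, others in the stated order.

stool();
translate([12, 113, 415]) picture_frame();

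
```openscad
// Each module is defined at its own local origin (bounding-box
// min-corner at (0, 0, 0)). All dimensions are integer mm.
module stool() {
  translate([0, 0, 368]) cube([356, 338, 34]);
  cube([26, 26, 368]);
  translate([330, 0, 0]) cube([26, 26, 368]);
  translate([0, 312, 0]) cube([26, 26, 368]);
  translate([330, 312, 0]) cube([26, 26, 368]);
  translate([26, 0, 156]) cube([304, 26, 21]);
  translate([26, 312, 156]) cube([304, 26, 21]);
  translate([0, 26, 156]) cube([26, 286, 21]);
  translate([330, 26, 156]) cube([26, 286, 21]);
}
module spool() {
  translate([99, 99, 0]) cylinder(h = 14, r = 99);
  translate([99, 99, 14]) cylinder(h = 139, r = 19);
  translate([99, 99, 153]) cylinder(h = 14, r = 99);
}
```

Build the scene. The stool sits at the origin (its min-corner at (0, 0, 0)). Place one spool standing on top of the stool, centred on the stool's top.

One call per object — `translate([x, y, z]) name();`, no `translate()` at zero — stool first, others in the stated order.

stool();
translate([79, 70, 402]) spool();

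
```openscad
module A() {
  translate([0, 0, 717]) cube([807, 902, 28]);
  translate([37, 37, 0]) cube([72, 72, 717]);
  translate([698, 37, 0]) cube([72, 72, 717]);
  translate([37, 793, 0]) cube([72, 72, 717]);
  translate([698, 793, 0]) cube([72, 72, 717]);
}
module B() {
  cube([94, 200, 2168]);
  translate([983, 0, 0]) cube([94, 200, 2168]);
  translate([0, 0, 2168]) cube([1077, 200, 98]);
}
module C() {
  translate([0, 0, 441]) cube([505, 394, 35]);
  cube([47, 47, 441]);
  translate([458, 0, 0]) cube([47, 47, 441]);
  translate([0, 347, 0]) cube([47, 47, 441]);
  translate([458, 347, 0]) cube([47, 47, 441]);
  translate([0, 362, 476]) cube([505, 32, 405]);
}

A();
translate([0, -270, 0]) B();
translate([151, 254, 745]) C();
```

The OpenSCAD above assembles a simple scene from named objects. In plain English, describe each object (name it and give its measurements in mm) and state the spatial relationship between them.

A is a table: top 807 mm (x) × 902 mm (y), 28 mm thick, upper face at z = 745 mm, on four 72×72 mm square legs, each inset 37 mm from the nearest pair of top edges, running from z = 0 to the bottom of the top.

B is a door frame. The clear opening is 889 mm wide and 2168 mm high. Two 94 mm wide jambs, 200 mm deep, stand either side of the opening from the floor to the top of the opening. A 98 mm thick head sits across the top of both jambs, spanning the full outside width of the frame.

C is a chair. The seat is a 505×394×35 mm slab with its top at z = 476 mm, on four 47×47 mm corner legs (flush with the seat edges, standing on z = 0). A flat backrest 32 mm thick, 405 mm tall, spans the full seat width and rises from the seat top along its +y edge, rear face flush with the rear of the seat.

The door frame is on the floor beside the table on its −y side. The chair is on top of the table, centred.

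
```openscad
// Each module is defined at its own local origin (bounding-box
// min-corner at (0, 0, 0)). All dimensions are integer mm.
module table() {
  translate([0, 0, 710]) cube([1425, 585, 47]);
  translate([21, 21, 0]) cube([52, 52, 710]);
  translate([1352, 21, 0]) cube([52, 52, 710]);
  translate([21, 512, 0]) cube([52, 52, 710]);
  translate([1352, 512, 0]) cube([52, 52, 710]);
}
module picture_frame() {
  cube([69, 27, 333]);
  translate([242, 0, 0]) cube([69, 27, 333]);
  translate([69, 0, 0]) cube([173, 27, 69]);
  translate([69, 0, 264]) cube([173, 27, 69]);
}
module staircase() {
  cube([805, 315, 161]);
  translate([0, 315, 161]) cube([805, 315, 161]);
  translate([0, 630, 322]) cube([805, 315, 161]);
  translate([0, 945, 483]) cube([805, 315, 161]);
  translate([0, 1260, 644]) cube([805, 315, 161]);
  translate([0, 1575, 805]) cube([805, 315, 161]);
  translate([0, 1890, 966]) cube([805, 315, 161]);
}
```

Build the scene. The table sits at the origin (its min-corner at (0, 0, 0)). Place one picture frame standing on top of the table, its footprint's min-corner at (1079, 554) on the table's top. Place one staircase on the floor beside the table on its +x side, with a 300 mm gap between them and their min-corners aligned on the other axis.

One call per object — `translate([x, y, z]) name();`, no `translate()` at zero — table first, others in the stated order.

table();
translate([1079, 554, 757]) picture_frame();
translate([1725, 0, 0]) staircase();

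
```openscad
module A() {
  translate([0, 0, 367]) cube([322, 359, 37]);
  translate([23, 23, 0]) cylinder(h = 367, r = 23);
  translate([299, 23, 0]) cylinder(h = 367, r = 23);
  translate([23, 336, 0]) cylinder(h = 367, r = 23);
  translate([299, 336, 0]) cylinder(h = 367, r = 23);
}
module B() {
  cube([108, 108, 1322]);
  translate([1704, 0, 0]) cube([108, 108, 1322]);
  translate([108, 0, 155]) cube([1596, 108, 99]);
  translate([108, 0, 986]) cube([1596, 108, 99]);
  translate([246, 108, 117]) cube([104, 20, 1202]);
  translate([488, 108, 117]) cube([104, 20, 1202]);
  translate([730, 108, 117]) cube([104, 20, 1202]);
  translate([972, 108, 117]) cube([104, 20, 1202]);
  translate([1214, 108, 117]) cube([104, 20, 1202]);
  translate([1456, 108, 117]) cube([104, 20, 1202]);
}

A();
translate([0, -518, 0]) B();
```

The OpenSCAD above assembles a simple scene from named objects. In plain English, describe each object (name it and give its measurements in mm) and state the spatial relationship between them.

A is a simple wooden stool: a rectangular seat 322 mm (x) by 359 mm (y), 37 mm thick, top face at z = 404 mm, on four round legs, each 46 mm in diameter. The legs rest on z = 0, each leg's axis is inset half a diameter from the nearest pair of seat edges (so the leg's bounding box is flush with the corner).

B is a fence section. Two 108×108 mm posts, 1322 mm tall, stand on the floor with a clear span of 1596 mm between their inner faces. Two horizontal rails of 108×99 mm section span the gap between the posts with their undersides at z = 155 mm and z = 986 mm, flush with the posts' −y face. 6 pickets, each 104 mm wide, 20 mm thick and 1202 mm tall, are fixed to the +y face of the rails with their bottoms at z = 117 mm, evenly spaced across the span with equal gaps (rounded down to the nearest mm) at the −x end and between each pair — any rounding remainder accumulates at the +x end.

The fence section is on the floor beside the stool on its −y side.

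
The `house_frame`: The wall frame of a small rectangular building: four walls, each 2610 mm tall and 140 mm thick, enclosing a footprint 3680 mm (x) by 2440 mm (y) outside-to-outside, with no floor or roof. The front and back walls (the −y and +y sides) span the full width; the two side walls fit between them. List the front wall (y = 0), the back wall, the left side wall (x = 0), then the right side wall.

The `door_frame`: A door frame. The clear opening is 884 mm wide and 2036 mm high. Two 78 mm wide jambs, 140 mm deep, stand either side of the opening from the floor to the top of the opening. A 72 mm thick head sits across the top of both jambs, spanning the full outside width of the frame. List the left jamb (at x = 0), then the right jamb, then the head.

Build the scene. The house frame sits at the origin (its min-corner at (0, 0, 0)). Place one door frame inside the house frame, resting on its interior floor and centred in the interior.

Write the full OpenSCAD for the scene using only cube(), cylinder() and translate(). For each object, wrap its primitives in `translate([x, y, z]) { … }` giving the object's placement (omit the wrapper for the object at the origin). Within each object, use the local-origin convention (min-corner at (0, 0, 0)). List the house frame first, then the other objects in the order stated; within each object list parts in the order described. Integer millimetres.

cube([3680, 140, 2610]);
translate([0, 2300, 0]) cube([3680, 140, 2610]);
translate([0, 140, 0]) cube([140, 2160, 2610]);
translate([3540, 140, 0]) cube([140, 2160, 2610]);
translate([1320, 1150, 0]) {
  cube([78, 140, 2036]);
  translate([962, 0, 0]) cube([78, 140, 2036]);
  translate([0, 0, 2036]) cube([1040, 140, 72]);
}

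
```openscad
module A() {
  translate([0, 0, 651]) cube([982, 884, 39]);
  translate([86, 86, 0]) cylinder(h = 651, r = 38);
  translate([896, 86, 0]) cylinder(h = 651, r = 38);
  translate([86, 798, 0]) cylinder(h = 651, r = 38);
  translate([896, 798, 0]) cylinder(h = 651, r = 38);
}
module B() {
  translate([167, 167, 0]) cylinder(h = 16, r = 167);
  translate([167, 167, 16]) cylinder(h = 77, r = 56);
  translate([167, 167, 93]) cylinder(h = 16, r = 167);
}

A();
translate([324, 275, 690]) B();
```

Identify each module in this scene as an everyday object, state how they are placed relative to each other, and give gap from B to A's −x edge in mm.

A is a table. B is a spool. The spool is on top of the table, centred. The gap from the spool to the table's −x edge is 324 mm.

The spool's min-x is at 324; the table's min-x is 0; gap = 324 mm.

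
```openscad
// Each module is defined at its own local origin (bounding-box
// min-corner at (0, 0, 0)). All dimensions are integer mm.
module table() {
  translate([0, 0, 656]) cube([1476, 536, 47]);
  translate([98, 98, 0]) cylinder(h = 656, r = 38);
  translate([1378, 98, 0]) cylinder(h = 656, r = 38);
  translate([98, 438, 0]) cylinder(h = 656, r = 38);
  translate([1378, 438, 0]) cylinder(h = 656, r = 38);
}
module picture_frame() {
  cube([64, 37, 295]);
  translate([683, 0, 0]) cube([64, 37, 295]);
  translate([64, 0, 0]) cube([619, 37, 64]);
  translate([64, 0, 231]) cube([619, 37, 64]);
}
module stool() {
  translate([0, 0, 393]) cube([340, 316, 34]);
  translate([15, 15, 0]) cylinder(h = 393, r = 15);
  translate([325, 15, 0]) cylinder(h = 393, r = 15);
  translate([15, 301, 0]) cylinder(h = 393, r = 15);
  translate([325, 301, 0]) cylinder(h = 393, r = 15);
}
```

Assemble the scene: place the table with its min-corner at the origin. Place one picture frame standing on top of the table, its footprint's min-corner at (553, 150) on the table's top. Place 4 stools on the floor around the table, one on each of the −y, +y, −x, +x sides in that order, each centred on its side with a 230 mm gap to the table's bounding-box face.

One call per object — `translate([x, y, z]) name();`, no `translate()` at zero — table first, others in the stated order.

table();
translate([553, 150, 703]) picture_frame();
translate([568, -546, 0]) stool();
translate([568, 766, 0]) stool();
translate([-570, 110, 0]) stool();
translate([1706, 110, 0]) stool();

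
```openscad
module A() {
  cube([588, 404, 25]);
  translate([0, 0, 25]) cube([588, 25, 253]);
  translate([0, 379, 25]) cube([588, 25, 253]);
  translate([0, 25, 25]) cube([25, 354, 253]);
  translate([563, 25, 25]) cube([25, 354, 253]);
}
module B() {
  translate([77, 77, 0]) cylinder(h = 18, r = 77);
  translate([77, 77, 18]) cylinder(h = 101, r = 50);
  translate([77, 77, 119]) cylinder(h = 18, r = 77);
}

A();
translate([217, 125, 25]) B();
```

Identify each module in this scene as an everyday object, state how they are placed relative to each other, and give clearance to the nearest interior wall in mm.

A is an open box. B is a spool. The spool sits inside the open box, centred. The clearance to the nearest interior wall is 100 mm.

Clearances: x = 192, y = 100; minimum 100 mm.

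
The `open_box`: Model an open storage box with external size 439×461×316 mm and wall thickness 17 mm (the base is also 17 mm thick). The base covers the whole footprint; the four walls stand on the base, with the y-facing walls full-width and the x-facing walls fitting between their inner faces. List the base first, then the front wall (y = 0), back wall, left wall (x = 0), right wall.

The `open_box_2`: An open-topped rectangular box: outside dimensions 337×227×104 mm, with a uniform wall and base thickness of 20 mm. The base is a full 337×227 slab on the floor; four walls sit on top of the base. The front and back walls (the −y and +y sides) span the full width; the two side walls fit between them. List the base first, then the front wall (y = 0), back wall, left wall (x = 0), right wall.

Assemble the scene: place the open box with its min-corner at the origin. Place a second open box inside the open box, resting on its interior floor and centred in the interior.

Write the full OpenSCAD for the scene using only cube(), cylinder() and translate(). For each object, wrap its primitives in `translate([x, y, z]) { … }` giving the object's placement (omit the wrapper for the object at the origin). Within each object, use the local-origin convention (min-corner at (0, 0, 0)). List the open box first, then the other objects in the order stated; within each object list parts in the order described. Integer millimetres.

cube([439, 461, 17]);
translate([0, 0, 17]) cube([439, 17, 299]);
translate([0, 444, 17]) cube([439, 17, 299]);
translate([0, 17, 17]) cube([17, 427, 299]);
translate([422, 17, 17]) cube([17, 427, 299]);
translate([51, 117, 17]) {
  cube([337, 227, 20]);
  translate([0, 0, 20]) cube([337, 20, 84]);
  translate([0, 207, 20]) cube([337, 20, 84]);
  translate([0, 20, 20]) cube([20, 187, 84]);
  translate([317, 20, 20]) cube([20, 187, 84]);
}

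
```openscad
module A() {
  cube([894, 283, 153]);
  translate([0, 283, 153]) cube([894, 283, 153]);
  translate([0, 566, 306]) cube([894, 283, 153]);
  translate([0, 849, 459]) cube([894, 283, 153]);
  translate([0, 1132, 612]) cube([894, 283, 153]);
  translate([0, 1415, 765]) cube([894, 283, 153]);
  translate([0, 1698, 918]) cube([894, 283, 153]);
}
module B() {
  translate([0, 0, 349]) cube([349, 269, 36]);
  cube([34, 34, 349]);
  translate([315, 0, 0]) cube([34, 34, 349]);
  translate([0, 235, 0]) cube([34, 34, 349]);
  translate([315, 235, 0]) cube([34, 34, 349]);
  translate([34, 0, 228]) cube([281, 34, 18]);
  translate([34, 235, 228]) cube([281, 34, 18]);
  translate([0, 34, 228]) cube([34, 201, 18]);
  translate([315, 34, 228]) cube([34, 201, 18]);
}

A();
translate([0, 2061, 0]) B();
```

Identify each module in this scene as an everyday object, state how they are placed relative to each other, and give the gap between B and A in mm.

A is a staircase. B is a stool. The stool is on the floor beside the staircase on its +y side. The gap between the stool and the staircase is 80 mm.

The stool's nearest face is 80 mm from the staircase's +y face.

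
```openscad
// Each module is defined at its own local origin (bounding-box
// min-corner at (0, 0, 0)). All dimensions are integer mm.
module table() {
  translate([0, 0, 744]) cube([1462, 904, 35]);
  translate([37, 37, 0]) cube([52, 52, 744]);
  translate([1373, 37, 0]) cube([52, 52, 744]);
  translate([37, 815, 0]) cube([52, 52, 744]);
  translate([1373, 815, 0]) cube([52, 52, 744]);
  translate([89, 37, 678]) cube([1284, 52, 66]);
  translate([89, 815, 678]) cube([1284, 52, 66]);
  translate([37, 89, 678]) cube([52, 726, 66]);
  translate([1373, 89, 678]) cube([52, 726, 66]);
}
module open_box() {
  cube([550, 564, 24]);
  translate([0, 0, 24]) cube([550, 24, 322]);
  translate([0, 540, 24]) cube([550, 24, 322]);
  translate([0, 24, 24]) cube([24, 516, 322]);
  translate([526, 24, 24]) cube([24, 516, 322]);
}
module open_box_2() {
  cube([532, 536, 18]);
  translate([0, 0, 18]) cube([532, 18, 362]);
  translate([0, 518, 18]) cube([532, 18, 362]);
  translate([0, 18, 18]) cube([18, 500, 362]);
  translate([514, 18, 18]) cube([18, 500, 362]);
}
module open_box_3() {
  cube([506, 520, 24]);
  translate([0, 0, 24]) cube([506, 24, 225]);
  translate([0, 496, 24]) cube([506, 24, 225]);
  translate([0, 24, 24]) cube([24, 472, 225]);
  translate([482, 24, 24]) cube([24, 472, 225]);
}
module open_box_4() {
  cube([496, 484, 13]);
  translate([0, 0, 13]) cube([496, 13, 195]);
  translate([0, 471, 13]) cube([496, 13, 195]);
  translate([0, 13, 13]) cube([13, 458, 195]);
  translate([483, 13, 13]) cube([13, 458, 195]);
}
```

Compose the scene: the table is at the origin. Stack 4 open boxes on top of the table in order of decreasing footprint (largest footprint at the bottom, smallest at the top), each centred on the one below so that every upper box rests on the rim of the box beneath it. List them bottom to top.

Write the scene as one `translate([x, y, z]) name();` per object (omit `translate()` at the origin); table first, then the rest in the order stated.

table();
translate([456, 170, 779]) open_box();
translate([465, 184, 1125]) open_box_2();
translate([478, 192, 1505]) open_box_3();
translate([483, 210, 1754]) open_box_4();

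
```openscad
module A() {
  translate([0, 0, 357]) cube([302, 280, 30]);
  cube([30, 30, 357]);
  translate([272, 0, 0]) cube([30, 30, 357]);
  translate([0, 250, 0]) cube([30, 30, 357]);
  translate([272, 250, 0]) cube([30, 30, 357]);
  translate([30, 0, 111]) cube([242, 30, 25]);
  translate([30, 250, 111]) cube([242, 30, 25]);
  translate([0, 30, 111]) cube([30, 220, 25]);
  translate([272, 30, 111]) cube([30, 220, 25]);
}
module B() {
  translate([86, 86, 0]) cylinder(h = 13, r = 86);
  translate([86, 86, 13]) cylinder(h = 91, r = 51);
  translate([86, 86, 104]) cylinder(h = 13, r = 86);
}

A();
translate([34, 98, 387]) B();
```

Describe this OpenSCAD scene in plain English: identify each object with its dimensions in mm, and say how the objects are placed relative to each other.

A is a four-legged stool. The seat is 302×280 mm, 30 mm thick, top at z = 387 mm. It stands on four square legs, each 30×30 mm in cross-section, from z = 0 to the seat underside, each flush with a corner of the seat. Four stretchers, 30 mm wide and 25 mm tall, connect adjacent legs with their undersides at z = 111 mm, each running between the inner faces of the legs it joins and aligned with the legs' outer faces on the other axis.

B is a spool: two coaxial disc flanges of radius 86 mm and thickness 13 mm, joined by a core cylinder of radius 51 mm and height 91 mm. The lower flange rests on z = 0 and the three cylinders share a vertical axis.

The spool is on top of the stool.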